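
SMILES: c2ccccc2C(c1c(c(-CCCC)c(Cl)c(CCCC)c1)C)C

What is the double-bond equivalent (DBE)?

8

Molecular formula from the SMILES: C23H31Cl.
DoU = (2C + 2 + N − H − X)/2 = (2·23 + 2 + 0 − 31 − 1)/2 = 16/2 = 8.
(Structurally: 2 ring(s) + 6 π bond(s) = 8.)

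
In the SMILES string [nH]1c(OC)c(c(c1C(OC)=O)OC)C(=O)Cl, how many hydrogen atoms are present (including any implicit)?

Hydrogens are implicit in SMILES; fill each atom to its normal valence:
  5 × O: no H
  4 × C (aromatic): no H
  3 × C: 3 H each → 9
  2 × C: no H
  1 × Cl: no H
  1 × N (aromatic): 1 H
  Total hydrogens = 10.

10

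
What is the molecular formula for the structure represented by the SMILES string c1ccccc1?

Heavy atoms from the SMILES: 6 C.
Implicit hydrogens by atom environment:
  6 × C (aromatic): 1 H each → 6
  Total hydrogens = 6.
Molecular formula: C6H6

C6H6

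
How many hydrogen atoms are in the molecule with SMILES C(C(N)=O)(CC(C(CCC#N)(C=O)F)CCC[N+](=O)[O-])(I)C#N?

Hydrogens are implicit in SMILES; fill each atom to its normal valence:
  6 × C: 2 H each → 12
  5 × C: no H
  3 × O: no H
  2 × C: 1 H each → 2
  2 × N: no H
  1 × F: no H
  1 × I: no H
  1 × N: 2 H
  1 × N (charge +1): no H
  1 × O (charge -1): no H
  Total hydrogens = 16.

16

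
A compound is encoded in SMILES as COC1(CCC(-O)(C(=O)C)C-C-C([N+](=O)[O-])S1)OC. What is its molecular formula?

C11H19NO6S

Heavy atoms from the SMILES: 11 C, 1 N, 6 O, 1 S.
Implicit hydrogens by atom environment:
  4 × C: 2 H each → 8
  4 × O: no H
  3 × C: 3 H each → 9
  3 × C: no H
  1 × C: 1 H
  1 × N (charge +1): no H
  1 × O: 1 H
  1 × O (charge -1): no H
  1 × S: no H
  Total hydrogens = 19.
Molecular formula: C11H19NO6S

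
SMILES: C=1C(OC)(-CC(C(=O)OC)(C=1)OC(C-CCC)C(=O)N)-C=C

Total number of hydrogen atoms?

25

Hydrogens are implicit in SMILES; fill each atom to its normal valence:
  5 × C: 2 H each → 10
  5 × O: no H
  4 × C: 1 H each → 4
  4 × C: no H
  3 × C: 3 H each → 9
  1 × N: 2 H
  Total hydrogens = 25.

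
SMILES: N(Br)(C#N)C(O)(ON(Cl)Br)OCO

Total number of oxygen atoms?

The symbol for oxygen appears 4 times in the SMILES.

4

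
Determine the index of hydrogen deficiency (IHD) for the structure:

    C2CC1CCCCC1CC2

Molecular formula from the SMILES: C10H18.
DoU = (2C + 2 + N − H − X)/2 = (2·10 + 2 + 0 − 18 − 0)/2 = 4/2 = 2.
(Structurally: 2 ring(s) + 0 π bond(s) = 2.)

2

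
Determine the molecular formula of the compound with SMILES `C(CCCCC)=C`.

Heavy atoms from the SMILES: 7 C.
Implicit hydrogens by atom environment:
  5 × C: 2 H each → 10
  1 × C: 3 H
  1 × C: 1 H
  Total hydrogens = 14.
Molecular formula: C7H14

C7H14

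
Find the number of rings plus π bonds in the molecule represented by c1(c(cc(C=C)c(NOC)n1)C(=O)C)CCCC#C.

8

Molecular formula from the SMILES: C15H18N2O2.
DoU = (2C + 2 + N − H − X)/2 = (2·15 + 2 + 2 − 18 − 0)/2 = 16/2 = 8.
(Structurally: 1 ring(s) + 7 π bond(s) = 8.)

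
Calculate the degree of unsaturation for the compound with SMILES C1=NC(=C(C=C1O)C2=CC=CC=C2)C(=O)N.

9

Molecular formula from the SMILES: C12H10N2O2.
DoU = (2C + 2 + N − H − X)/2 = (2·12 + 2 + 2 − 10 − 0)/2 = 18/2 = 9.
(Structurally: 2 ring(s) + 7 π bond(s) = 9.)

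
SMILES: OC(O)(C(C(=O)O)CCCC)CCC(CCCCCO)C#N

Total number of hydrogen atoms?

Hydrogens are implicit in SMILES; fill each atom to its normal valence:
  10 × C: 2 H each → 20
  4 × O: 1 H each → 4
  3 × C: no H
  2 × C: 1 H each → 2
  1 × C: 3 H
  1 × N: no H
  1 × O: no H
  Total hydrogens = 29.

29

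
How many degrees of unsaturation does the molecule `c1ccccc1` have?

4

Molecular formula from the SMILES: C6H6.
DoU = (2C + 2 + N − H − X)/2 = (2·6 + 2 + 0 − 6 − 0)/2 = 8/2 = 4.
(Structurally: 1 ring(s) + 3 π bond(s) = 4.)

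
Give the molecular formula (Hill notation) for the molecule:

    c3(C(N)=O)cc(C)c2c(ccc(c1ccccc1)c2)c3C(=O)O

C19H15NO3

Heavy atoms from the SMILES: 19 C, 1 N, 3 O.
Implicit hydrogens by atom environment:
  9 × C (aromatic): 1 H each → 9
  7 × C (aromatic): no H
  2 × C: no H
  2 × O: no H
  1 × C: 3 H
  1 × N: 2 H
  1 × O: 1 H
  Total hydrogens = 15.
Molecular formula: C19H15NO3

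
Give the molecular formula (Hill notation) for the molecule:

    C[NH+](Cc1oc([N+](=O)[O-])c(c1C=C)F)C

C9H12FN2O3+

Heavy atoms from the SMILES: 9 C, 1 F, 2 N, 3 O.
Implicit hydrogens by atom environment:
  4 × C (aromatic): no H
  2 × C: 3 H each → 6
  2 × C: 2 H each → 4
  1 × C: 1 H
  1 × F: no H
  1 × N (charge +1): 1 H
  1 × N (charge +1): no H
  1 × O (aromatic): no H
  1 × O: no H
  1 × O (charge -1): no H
  Total hydrogens = 12.
Net charge +1.
Molecular formula: C9H12FN2O3+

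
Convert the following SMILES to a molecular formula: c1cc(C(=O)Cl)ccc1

Heavy atoms from the SMILES: 7 C, 1 Cl, 1 O.
Implicit hydrogens by atom environment:
  5 × C (aromatic): 1 H each → 5
  1 × C (aromatic): no H
  1 × C: no H
  1 × Cl: no H
  1 × O: no H
  Total hydrogens = 5.
Molecular formula: C7H5ClO

C7H5ClO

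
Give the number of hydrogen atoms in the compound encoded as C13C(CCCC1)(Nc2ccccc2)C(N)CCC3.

24

Hydrogens are implicit in SMILES; fill each atom to its normal valence:
  7 × C: 2 H each → 14
  5 × C (aromatic): 1 H each → 5
  2 × C: 1 H each → 2
  1 × C: no H
  1 × C (aromatic): no H
  1 × N: 2 H
  1 × N: 1 H
  Total hydrogens = 24.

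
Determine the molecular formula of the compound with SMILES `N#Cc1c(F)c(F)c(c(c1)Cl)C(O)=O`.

Heavy atoms from the SMILES: 8 C, 1 Cl, 2 F, 1 N, 2 O.
Implicit hydrogens by atom environment:
  5 × C (aromatic): no H
  2 × C: no H
  2 × F: no H
  1 × C (aromatic): 1 H
  1 × Cl: no H
  1 × N: no H
  1 × O: 1 H
  1 × O: no H
  Total hydrogens = 2.
Molecular formula: C8H2ClF2NO2

C8H2ClF2NO2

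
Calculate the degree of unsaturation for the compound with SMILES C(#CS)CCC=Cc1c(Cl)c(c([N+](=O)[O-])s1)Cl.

7

Molecular formula from the SMILES: C10H7Cl2NO2S2.
DoU = (2C + 2 + N − H − X)/2 = (2·10 + 2 + 1 − 7 − 2)/2 = 14/2 = 7.
(Structurally: 1 ring(s) + 6 π bond(s) = 7.)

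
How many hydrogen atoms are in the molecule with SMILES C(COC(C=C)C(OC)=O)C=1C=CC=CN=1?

15

Hydrogens are implicit in SMILES; fill each atom to its normal valence:
  4 × C (aromatic): 1 H each → 4
  3 × C: 2 H each → 6
  3 × O: no H
  2 × C: 1 H each → 2
  1 × C: 3 H
  1 × C (aromatic): no H
  1 × C: no H
  1 × N (aromatic): no H
  Total hydrogens = 15.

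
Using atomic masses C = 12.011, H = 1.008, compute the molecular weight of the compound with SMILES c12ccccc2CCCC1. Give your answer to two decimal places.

132.21

Molecular formula: C10H12.
M = 10×12.011 + 12×1.008 = 132.21 g/mol.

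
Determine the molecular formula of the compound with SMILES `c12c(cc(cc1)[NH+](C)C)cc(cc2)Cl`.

C12H13ClN+

Heavy atoms from the SMILES: 12 C, 1 Cl, 1 N.
Implicit hydrogens by atom environment:
  6 × C (aromatic): 1 H each → 6
  4 × C (aromatic): no H
  2 × C: 3 H each → 6
  1 × Cl: no H
  1 × N (charge +1): 1 H
  Total hydrogens = 13.
Net charge +1.
Molecular formula: C12H13ClN+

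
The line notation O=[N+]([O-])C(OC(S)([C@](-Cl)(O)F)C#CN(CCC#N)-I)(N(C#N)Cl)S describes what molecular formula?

Heavy atoms from the SMILES: 9 C, 2 Cl, 1 F, 1 I, 5 N, 4 O, 2 S.
Implicit hydrogens by atom environment:
  7 × C: no H
  4 × N: no H
  2 × C: 2 H each → 4
  2 × Cl: no H
  2 × O: no H
  2 × S: 1 H each → 2
  1 × F: no H
  1 × I: no H
  1 × N (charge +1): no H
  1 × O: 1 H
  1 × O (charge -1): no H
  Total hydrogens = 7.
Molecular formula: C9H7Cl2FIN5O4S2

C9H7Cl2FIN5O4S2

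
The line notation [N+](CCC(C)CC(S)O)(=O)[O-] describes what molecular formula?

Heavy atoms from the SMILES: 6 C, 1 N, 3 O, 1 S.
Implicit hydrogens by atom environment:
  3 × C: 2 H each → 6
  2 × C: 1 H each → 2
  1 × C: 3 H
  1 × N (charge +1): no H
  1 × O: 1 H
  1 × O: no H
  1 × O (charge -1): no H
  1 × S: 1 H
  Total hydrogens = 13.
Molecular formula: C6H13NO3S

C6H13NO3S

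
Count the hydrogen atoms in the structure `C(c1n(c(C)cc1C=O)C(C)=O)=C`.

Hydrogens are implicit in SMILES; fill each atom to its normal valence:
  3 × C (aromatic): no H
  2 × C: 3 H each → 6
  2 × C: 1 H each → 2
  2 × O: no H
  1 × C: 2 H
  1 × C (aromatic): 1 H
  1 × C: no H
  1 × N (aromatic): no H
  Total hydrogens = 11.

11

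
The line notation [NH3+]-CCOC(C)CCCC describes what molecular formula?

Heavy atoms from the SMILES: 8 C, 1 N, 1 O.
Implicit hydrogens by atom environment:
  5 × C: 2 H each → 10
  2 × C: 3 H each → 6
  1 × C: 1 H
  1 × N (charge +1): 3 H
  1 × O: no H
  Total hydrogens = 20.
Net charge +1.
Molecular formula: C8H20NO+

C8H20NO+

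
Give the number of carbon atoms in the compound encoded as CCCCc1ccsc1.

The symbol for carbon appears 8 times in the SMILES. Lowercase c denotes aromatic carbon and counts toward C.

8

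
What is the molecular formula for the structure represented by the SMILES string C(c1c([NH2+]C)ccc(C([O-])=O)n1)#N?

Heavy atoms from the SMILES: 8 C, 3 N, 2 O.
Implicit hydrogens by atom environment:
  3 × C (aromatic): no H
  2 × C (aromatic): 1 H each → 2
  2 × C: no H
  1 × C: 3 H
  1 × N (charge +1): 2 H
  1 × N (aromatic): no H
  1 × N: no H
  1 × O: no H
  1 × O (charge -1): no H
  Total hydrogens = 7.
Molecular formula: C8H7N3O2

C8H7N3O2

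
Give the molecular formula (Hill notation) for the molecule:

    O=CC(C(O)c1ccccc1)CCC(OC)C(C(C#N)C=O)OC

C18H23NO5

Heavy atoms from the SMILES: 18 C, 1 N, 5 O.
Implicit hydrogens by atom environment:
  7 × C: 1 H each → 7
  5 × C (aromatic): 1 H each → 5
  4 × O: no H
  2 × C: 3 H each → 6
  2 × C: 2 H each → 4
  1 × C (aromatic): no H
  1 × C: no H
  1 × N: no H
  1 × O: 1 H
  Total hydrogens = 23.
Molecular formula: C18H23NO5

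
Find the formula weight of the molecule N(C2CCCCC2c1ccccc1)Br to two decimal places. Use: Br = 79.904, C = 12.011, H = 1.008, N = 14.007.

254.17

Molecular formula: C12H16BrN.
M = 1×79.904 + 12×12.011 + 16×1.008 + 1×14.007 = 254.17 g/mol.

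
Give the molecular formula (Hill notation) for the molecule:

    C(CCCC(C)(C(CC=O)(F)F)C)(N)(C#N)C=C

Heavy atoms from the SMILES: 13 C, 2 F, 2 N, 1 O.
Implicit hydrogens by atom environment:
  5 × C: 2 H each → 10
  4 × C: no H
  2 × C: 3 H each → 6
  2 × C: 1 H each → 2
  2 × F: no H
  1 × N: 2 H
  1 × N: no H
  1 × O: no H
  Total hydrogens = 20.
Molecular formula: C13H20F2N2O

C13H20F2N2O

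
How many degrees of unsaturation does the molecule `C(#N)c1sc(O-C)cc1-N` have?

5

Molecular formula from the SMILES: C6H6N2OS.
DoU = (2C + 2 + N − H − X)/2 = (2·6 + 2 + 2 − 6 − 0)/2 = 10/2 = 5.
(Structurally: 1 ring(s) + 4 π bond(s) = 5.)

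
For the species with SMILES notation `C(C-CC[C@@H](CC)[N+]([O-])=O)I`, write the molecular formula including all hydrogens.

Heavy atoms from the SMILES: 7 C, 1 I, 1 N, 2 O.
Implicit hydrogens by atom environment:
  5 × C: 2 H each → 10
  1 × C: 3 H
  1 × C: 1 H
  1 × I: no H
  1 × N (charge +1): no H
  1 × O: no H
  1 × O (charge -1): no H
  Total hydrogens = 14.
Molecular formula: C7H14INO2

C7H14INO2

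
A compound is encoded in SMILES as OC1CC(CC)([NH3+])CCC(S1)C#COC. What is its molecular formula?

C11H20NO2S+

Heavy atoms from the SMILES: 11 C, 1 N, 2 O, 1 S.
Implicit hydrogens by atom environment:
  4 × C: 2 H each → 8
  3 × C: no H
  2 × C: 3 H each → 6
  2 × C: 1 H each → 2
  1 × N (charge +1): 3 H
  1 × O: 1 H
  1 × O: no H
  1 × S: no H
  Total hydrogens = 20.
Net charge +1.
Molecular formula: C11H20NO2S+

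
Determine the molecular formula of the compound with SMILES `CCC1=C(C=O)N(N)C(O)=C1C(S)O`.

Heavy atoms from the SMILES: 8 C, 2 N, 3 O, 1 S.
Implicit hydrogens by atom environment:
  4 × C (aromatic): no H
  2 × C: 1 H each → 2
  2 × O: 1 H each → 2
  1 × C: 3 H
  1 × C: 2 H
  1 × N: 2 H
  1 × N (aromatic): no H
  1 × O: no H
  1 × S: 1 H
  Total hydrogens = 12.
Molecular formula: C8H12N2O3S

C8H12N2O3S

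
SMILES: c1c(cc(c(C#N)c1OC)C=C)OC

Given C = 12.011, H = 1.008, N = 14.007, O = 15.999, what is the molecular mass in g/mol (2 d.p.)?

Molecular formula: C11H11NO2.
M = 11×12.011 + 11×1.008 + 1×14.007 + 2×15.999 = 189.21 g/mol.

189.21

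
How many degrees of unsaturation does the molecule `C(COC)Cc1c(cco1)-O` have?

3

Molecular formula from the SMILES: C8H12O3.
DoU = (2C + 2 + N − H − X)/2 = (2·8 + 2 + 0 − 12 − 0)/2 = 6/2 = 3.
(Structurally: 1 ring(s) + 2 π bond(s) = 3.)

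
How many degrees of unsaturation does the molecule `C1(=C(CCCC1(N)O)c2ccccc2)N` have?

Molecular formula from the SMILES: C12H16N2O.
DoU = (2C + 2 + N − H − X)/2 = (2·12 + 2 + 2 − 16 − 0)/2 = 12/2 = 6.
(Structurally: 2 ring(s) + 4 π bond(s) = 6.)

6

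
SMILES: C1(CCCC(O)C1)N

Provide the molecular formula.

Heavy atoms from the SMILES: 6 C, 1 N, 1 O.
Implicit hydrogens by atom environment:
  4 × C: 2 H each → 8
  2 × C: 1 H each → 2
  1 × N: 2 H
  1 × O: 1 H
  Total hydrogens = 13.
Molecular formula: C6H13NO

C6H13NO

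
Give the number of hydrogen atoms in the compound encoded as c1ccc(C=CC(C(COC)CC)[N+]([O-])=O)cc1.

19

Hydrogens are implicit in SMILES; fill each atom to its normal valence:
  5 × C (aromatic): 1 H each → 5
  4 × C: 1 H each → 4
  2 × C: 3 H each → 6
  2 × C: 2 H each → 4
  2 × O: no H
  1 × C (aromatic): no H
  1 × N (charge +1): no H
  1 × O (charge -1): no H
  Total hydrogens = 19.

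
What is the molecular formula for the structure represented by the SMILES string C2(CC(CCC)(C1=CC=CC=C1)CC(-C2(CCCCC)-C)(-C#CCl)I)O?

Heavy atoms from the SMILES: 23 C, 1 Cl, 1 I, 1 O.
Implicit hydrogens by atom environment:
  8 × C: 2 H each → 16
  5 × C (aromatic): 1 H each → 5
  5 × C: no H
  3 × C: 3 H each → 9
  1 × C: 1 H
  1 × C (aromatic): no H
  1 × Cl: no H
  1 × I: no H
  1 × O: 1 H
  Total hydrogens = 32.
Molecular formula: C23H32ClIO

C23H32ClIO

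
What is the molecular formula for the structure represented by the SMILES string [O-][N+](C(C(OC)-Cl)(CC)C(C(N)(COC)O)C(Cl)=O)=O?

C10H18Cl2N2O6

Heavy atoms from the SMILES: 10 C, 2 Cl, 2 N, 6 O.
Implicit hydrogens by atom environment:
  4 × O: no H
  3 × C: 3 H each → 9
  3 × C: no H
  2 × C: 2 H each → 4
  2 × C: 1 H each → 2
  2 × Cl: no H
  1 × N: 2 H
  1 × N (charge +1): no H
  1 × O: 1 H
  1 × O (charge -1): no H
  Total hydrogens = 18.
Molecular formula: C10H18Cl2N2O6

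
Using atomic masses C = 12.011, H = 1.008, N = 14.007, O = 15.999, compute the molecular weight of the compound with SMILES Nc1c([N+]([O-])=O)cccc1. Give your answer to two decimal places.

Molecular formula: C6H6N2O2.
M = 6×12.011 + 6×1.008 + 2×14.007 + 2×15.999 = 138.13 g/mol.

138.13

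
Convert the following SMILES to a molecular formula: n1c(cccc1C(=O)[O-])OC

Heavy atoms from the SMILES: 7 C, 1 N, 3 O.
Implicit hydrogens by atom environment:
  3 × C (aromatic): 1 H each → 3
  2 × C (aromatic): no H
  2 × O: no H
  1 × C: 3 H
  1 × C: no H
  1 × N (aromatic): no H
  1 × O (charge -1): no H
  Total hydrogens = 6.
Net charge -1.
Molecular formula: C7H6NO3-

C7H6NO3-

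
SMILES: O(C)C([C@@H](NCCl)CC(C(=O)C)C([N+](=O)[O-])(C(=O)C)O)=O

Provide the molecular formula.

Heavy atoms from the SMILES: 11 C, 1 Cl, 2 N, 7 O.
Implicit hydrogens by atom environment:
  5 × O: no H
  4 × C: no H
  3 × C: 3 H each → 9
  2 × C: 2 H each → 4
  2 × C: 1 H each → 2
  1 × Cl: no H
  1 × N: 1 H
  1 × N (charge +1): no H
  1 × O: 1 H
  1 × O (charge -1): no H
  Total hydrogens = 17.
Molecular formula: C11H17ClN2O7

C11H17ClN2O7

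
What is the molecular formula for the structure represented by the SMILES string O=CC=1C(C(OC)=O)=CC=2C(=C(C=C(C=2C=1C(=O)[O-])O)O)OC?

Heavy atoms from the SMILES: 15 C, 8 O.
Implicit hydrogens by atom environment:
  8 × C (aromatic): no H
  5 × O: no H
  2 × C: 3 H each → 6
  2 × C (aromatic): 1 H each → 2
  2 × C: no H
  2 × O: 1 H each → 2
  1 × C: 1 H
  1 × O (charge -1): no H
  Total hydrogens = 11.
Net charge -1.
Molecular formula: C15H11O8-

C15H11O8-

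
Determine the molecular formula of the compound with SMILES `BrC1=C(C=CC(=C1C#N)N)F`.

C7H4BrFN2

Heavy atoms from the SMILES: 1 Br, 7 C, 1 F, 2 N.
Implicit hydrogens by atom environment:
  4 × C (aromatic): no H
  2 × C (aromatic): 1 H each → 2
  1 × Br: no H
  1 × C: no H
  1 × F: no H
  1 × N: 2 H
  1 × N: no H
  Total hydrogens = 4.
Molecular formula: C7H4BrFN2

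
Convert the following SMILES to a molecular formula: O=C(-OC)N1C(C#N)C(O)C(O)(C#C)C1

Heavy atoms from the SMILES: 9 C, 2 N, 4 O.
Implicit hydrogens by atom environment:
  4 × C: no H
  3 × C: 1 H each → 3
  2 × N: no H
  2 × O: 1 H each → 2
  2 × O: no H
  1 × C: 3 H
  1 × C: 2 H
  Total hydrogens = 10.
Molecular formula: C9H10N2O4

C9H10N2O4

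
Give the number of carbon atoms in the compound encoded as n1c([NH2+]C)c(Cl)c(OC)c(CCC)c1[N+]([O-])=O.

10

The symbol for carbon appears 10 times in the SMILES. Lowercase c denotes aromatic carbon and counts toward C.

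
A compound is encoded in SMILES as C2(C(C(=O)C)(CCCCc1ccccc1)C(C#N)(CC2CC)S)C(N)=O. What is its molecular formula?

C21H28N2O2S

Heavy atoms from the SMILES: 21 C, 2 N, 2 O, 1 S.
Implicit hydrogens by atom environment:
  6 × C: 2 H each → 12
  5 × C (aromatic): 1 H each → 5
  5 × C: no H
  2 × C: 3 H each → 6
  2 × C: 1 H each → 2
  2 × O: no H
  1 × C (aromatic): no H
  1 × N: 2 H
  1 × N: no H
  1 × S: 1 H
  Total hydrogens = 28.
Molecular formula: C21H28N2O2S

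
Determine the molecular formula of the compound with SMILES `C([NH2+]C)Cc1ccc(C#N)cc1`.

C10H13N2+

Heavy atoms from the SMILES: 10 C, 2 N.
Implicit hydrogens by atom environment:
  4 × C (aromatic): 1 H each → 4
  2 × C: 2 H each → 4
  2 × C (aromatic): no H
  1 × C: 3 H
  1 × C: no H
  1 × N (charge +1): 2 H
  1 × N: no H
  Total hydrogens = 13.
Net charge +1.
Molecular formula: C10H13N2+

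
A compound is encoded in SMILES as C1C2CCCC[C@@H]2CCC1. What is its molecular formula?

C10H18

Heavy atoms from the SMILES: 10 C.
Implicit hydrogens by atom environment:
  8 × C: 2 H each → 16
  2 × C: 1 H each → 2
  Total hydrogens = 18.
Molecular formula: C10H18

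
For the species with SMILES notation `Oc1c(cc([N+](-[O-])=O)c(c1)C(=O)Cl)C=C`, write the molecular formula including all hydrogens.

C9H6ClNO4

Heavy atoms from the SMILES: 9 C, 1 Cl, 1 N, 4 O.
Implicit hydrogens by atom environment:
  4 × C (aromatic): no H
  2 × C (aromatic): 1 H each → 2
  2 × O: no H
  1 × C: 2 H
  1 × C: 1 H
  1 × C: no H
  1 × Cl: no H
  1 × N (charge +1): no H
  1 × O: 1 H
  1 × O (charge -1): no H
  Total hydrogens = 6.
Molecular formula: C9H6ClNO4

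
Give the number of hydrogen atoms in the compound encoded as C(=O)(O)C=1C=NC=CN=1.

Hydrogens are implicit in SMILES; fill each atom to its normal valence:
  3 × C (aromatic): 1 H each → 3
  2 × N (aromatic): no H
  1 × C (aromatic): no H
  1 × C: no H
  1 × O: 1 H
  1 × O: no H
  Total hydrogens = 4.

4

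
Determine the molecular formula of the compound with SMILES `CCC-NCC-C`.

Heavy atoms from the SMILES: 6 C, 1 N.
Implicit hydrogens by atom environment:
  4 × C: 2 H each → 8
  2 × C: 3 H each → 6
  1 × N: 1 H
  Total hydrogens = 15.
Molecular formula: C6H15N

C6H15N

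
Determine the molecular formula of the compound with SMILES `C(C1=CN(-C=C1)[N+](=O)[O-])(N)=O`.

C5H5N3O3

Heavy atoms from the SMILES: 5 C, 3 N, 3 O.
Implicit hydrogens by atom environment:
  3 × C (aromatic): 1 H each → 3
  2 × O: no H
  1 × C (aromatic): no H
  1 × C: no H
  1 × N: 2 H
  1 × N (aromatic): no H
  1 × N (charge +1): no H
  1 × O (charge -1): no H
  Total hydrogens = 5.
Molecular formula: C5H5N3O3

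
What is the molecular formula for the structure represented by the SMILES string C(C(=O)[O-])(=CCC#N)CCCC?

C9H12NO2-

Heavy atoms from the SMILES: 9 C, 1 N, 2 O.
Implicit hydrogens by atom environment:
  4 × C: 2 H each → 8
  3 × C: no H
  1 × C: 3 H
  1 × C: 1 H
  1 × N: no H
  1 × O: no H
  1 × O (charge -1): no H
  Total hydrogens = 12.
Net charge -1.
Molecular formula: C9H12NO2-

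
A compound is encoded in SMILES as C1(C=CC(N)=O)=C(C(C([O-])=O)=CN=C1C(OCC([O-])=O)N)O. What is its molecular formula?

[C12H11N3O7]2-

Heavy atoms from the SMILES: 12 C, 3 N, 7 O.
Implicit hydrogens by atom environment:
  4 × C (aromatic): no H
  4 × O: no H
  3 × C: 1 H each → 3
  3 × C: no H
  2 × N: 2 H each → 4
  2 × O (charge -1): no H
  1 × C: 2 H
  1 × C (aromatic): 1 H
  1 × N (aromatic): no H
  1 × O: 1 H
  Total hydrogens = 11.
Net charge -2.
Molecular formula: [C12H11N3O7]2-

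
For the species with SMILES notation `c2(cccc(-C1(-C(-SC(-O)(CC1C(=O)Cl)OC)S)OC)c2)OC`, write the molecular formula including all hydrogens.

C15H19ClO5S2

Heavy atoms from the SMILES: 15 C, 1 Cl, 5 O, 2 S.
Implicit hydrogens by atom environment:
  4 × C (aromatic): 1 H each → 4
  4 × O: no H
  3 × C: 3 H each → 9
  3 × C: no H
  2 × C: 1 H each → 2
  2 × C (aromatic): no H
  1 × C: 2 H
  1 × Cl: no H
  1 × O: 1 H
  1 × S: 1 H
  1 × S: no H
  Total hydrogens = 19.
Molecular formula: C15H19ClO5S2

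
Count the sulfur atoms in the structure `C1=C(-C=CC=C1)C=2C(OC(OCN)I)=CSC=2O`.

The symbol for sulfur appears 1 time in the SMILES.

1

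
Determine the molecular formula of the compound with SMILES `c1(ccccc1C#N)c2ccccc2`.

Heavy atoms from the SMILES: 13 C, 1 N.
Implicit hydrogens by atom environment:
  9 × C (aromatic): 1 H each → 9
  3 × C (aromatic): no H
  1 × C: no H
  1 × N: no H
  Total hydrogens = 9.
Molecular formula: C13H9N

C13H9N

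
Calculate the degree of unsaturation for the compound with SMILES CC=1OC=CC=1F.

3

Molecular formula from the SMILES: C5H5FO.
DoU = (2C + 2 + N − H − X)/2 = (2·5 + 2 + 0 − 5 − 1)/2 = 6/2 = 3.
(Structurally: 1 ring(s) + 2 π bond(s) = 3.)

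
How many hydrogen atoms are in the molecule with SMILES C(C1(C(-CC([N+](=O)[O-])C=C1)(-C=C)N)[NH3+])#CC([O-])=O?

13

Hydrogens are implicit in SMILES; fill each atom to its normal valence:
  5 × C: no H
  4 × C: 1 H each → 4
  2 × C: 2 H each → 4
  2 × O: no H
  2 × O (charge -1): no H
  1 × N (charge +1): 3 H
  1 × N: 2 H
  1 × N (charge +1): no H
  Total hydrogens = 13.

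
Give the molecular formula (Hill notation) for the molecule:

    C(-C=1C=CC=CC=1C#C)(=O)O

C9H6O2

Heavy atoms from the SMILES: 9 C, 2 O.
Implicit hydrogens by atom environment:
  4 × C (aromatic): 1 H each → 4
  2 × C (aromatic): no H
  2 × C: no H
  1 × C: 1 H
  1 × O: 1 H
  1 × O: no H
  Total hydrogens = 6.
Molecular formula: C9H6O2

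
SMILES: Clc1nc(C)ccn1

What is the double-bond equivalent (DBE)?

Molecular formula from the SMILES: C5H5ClN2.
DoU = (2C + 2 + N − H − X)/2 = (2·5 + 2 + 2 − 5 − 1)/2 = 8/2 = 4.
(Structurally: 1 ring(s) + 3 π bond(s) = 4.)

4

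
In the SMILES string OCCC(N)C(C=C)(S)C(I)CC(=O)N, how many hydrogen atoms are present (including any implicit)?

17

Hydrogens are implicit in SMILES; fill each atom to its normal valence:
  4 × C: 2 H each → 8
  3 × C: 1 H each → 3
  2 × C: no H
  2 × N: 2 H each → 4
  1 × I: no H
  1 × O: 1 H
  1 × O: no H
  1 × S: 1 H
  Total hydrogens = 17.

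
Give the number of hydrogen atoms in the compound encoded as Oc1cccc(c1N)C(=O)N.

Hydrogens are implicit in SMILES; fill each atom to its normal valence:
  3 × C (aromatic): 1 H each → 3
  3 × C (aromatic): no H
  2 × N: 2 H each → 4
  1 × C: no H
  1 × O: 1 H
  1 × O: no H
  Total hydrogens = 8.

8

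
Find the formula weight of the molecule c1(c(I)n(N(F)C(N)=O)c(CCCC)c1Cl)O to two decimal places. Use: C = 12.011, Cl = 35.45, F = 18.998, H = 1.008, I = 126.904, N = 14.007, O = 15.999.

375.57

Molecular formula: C9H12ClFIN3O2.
M = 9×12.011 + 1×35.45 + 1×18.998 + 12×1.008 + 1×126.904 + 3×14.007 + 2×15.999 = 375.57 g/mol.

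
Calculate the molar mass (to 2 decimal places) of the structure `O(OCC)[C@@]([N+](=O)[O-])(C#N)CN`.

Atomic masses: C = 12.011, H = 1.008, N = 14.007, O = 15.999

175.14

Molecular formula: C5H9N3O4.
M = 5×12.011 + 9×1.008 + 3×14.007 + 4×15.999 = 175.14 g/mol.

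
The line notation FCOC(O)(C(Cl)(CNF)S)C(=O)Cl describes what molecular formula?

Heavy atoms from the SMILES: 5 C, 2 Cl, 2 F, 1 N, 3 O, 1 S.
Implicit hydrogens by atom environment:
  3 × C: no H
  2 × C: 2 H each → 4
  2 × Cl: no H
  2 × F: no H
  2 × O: no H
  1 × N: 1 H
  1 × O: 1 H
  1 × S: 1 H
  Total hydrogens = 7.
Molecular formula: C5H7Cl2F2NO3S

C5H7Cl2F2NO3S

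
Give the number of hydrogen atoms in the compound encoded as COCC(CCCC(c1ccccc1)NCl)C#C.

Hydrogens are implicit in SMILES; fill each atom to its normal valence:
  5 × C (aromatic): 1 H each → 5
  4 × C: 2 H each → 8
  3 × C: 1 H each → 3
  1 × C: 3 H
  1 × C (aromatic): no H
  1 × C: no H
  1 × Cl: no H
  1 × N: 1 H
  1 × O: no H
  Total hydrogens = 20.

20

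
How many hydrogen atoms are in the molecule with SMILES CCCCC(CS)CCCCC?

Hydrogens are implicit in SMILES; fill each atom to its normal valence:
  8 × C: 2 H each → 16
  2 × C: 3 H each → 6
  1 × C: 1 H
  1 × S: 1 H
  Total hydrogens = 24.

24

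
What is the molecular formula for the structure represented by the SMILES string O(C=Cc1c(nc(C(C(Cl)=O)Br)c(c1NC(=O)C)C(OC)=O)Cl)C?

Heavy atoms from the SMILES: 1 Br, 14 C, 2 Cl, 2 N, 5 O.
Implicit hydrogens by atom environment:
  5 × C (aromatic): no H
  5 × O: no H
  3 × C: 3 H each → 9
  3 × C: 1 H each → 3
  3 × C: no H
  2 × Cl: no H
  1 × Br: no H
  1 × N: 1 H
  1 × N (aromatic): no H
  Total hydrogens = 13.
Molecular formula: C14H13BrCl2N2O5

C14H13BrCl2N2O5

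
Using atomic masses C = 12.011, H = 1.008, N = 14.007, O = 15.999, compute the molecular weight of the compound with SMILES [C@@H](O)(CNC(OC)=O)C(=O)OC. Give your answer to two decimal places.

Molecular formula: C6H11NO5.
M = 6×12.011 + 11×1.008 + 1×14.007 + 5×15.999 = 177.16 g/mol.

177.16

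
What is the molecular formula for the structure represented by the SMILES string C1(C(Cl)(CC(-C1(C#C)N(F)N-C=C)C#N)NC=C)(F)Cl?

Heavy atoms from the SMILES: 12 C, 2 Cl, 2 F, 4 N.
Implicit hydrogens by atom environment:
  5 × C: no H
  4 × C: 1 H each → 4
  3 × C: 2 H each → 6
  2 × Cl: no H
  2 × F: no H
  2 × N: 1 H each → 2
  2 × N: no H
  Total hydrogens = 12.
Molecular formula: C12H12Cl2F2N4

C12H12Cl2F2N4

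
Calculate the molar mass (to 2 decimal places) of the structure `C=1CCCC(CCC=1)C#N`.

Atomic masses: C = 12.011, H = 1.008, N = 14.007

135.21

Molecular formula: C9H13N.
M = 9×12.011 + 13×1.008 + 1×14.007 = 135.21 g/mol.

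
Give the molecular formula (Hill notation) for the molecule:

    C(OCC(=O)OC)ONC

Heavy atoms from the SMILES: 5 C, 1 N, 4 O.
Implicit hydrogens by atom environment:
  4 × O: no H
  2 × C: 3 H each → 6
  2 × C: 2 H each → 4
  1 × C: no H
  1 × N: 1 H
  Total hydrogens = 11.
Molecular formula: C5H11NO4

C5H11NO4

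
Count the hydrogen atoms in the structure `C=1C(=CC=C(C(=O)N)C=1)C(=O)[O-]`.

Hydrogens are implicit in SMILES; fill each atom to its normal valence:
  4 × C (aromatic): 1 H each → 4
  2 × C (aromatic): no H
  2 × C: no H
  2 × O: no H
  1 × N: 2 H
  1 × O (charge -1): no H
  Total hydrogens = 6.

6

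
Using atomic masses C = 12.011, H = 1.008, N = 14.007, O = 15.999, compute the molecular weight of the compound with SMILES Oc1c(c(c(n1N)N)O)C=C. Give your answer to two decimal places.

Molecular formula: C6H9N3O2.
M = 6×12.011 + 9×1.008 + 3×14.007 + 2×15.999 = 155.16 g/mol.

155.16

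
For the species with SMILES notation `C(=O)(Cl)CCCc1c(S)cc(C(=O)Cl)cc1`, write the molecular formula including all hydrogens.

Heavy atoms from the SMILES: 11 C, 2 Cl, 2 O, 1 S.
Implicit hydrogens by atom environment:
  3 × C: 2 H each → 6
  3 × C (aromatic): 1 H each → 3
  3 × C (aromatic): no H
  2 × C: no H
  2 × Cl: no H
  2 × O: no H
  1 × S: 1 H
  Total hydrogens = 10.
Molecular formula: C11H10Cl2O2S

C11H10Cl2O2S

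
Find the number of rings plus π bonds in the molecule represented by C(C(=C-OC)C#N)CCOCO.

3

Molecular formula from the SMILES: C8H13NO3.
DoU = (2C + 2 + N − H − X)/2 = (2·8 + 2 + 1 − 13 − 0)/2 = 6/2 = 3.
(Structurally: 0 ring(s) + 3 π bond(s) = 3.)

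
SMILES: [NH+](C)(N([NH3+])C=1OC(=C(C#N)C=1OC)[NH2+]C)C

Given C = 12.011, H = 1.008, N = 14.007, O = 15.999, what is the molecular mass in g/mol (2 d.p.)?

Molecular formula: [C9H18N5O2]3+.
M = 9×12.011 + 18×1.008 + 5×14.007 + 2×15.999 = 228.28 g/mol.

228.28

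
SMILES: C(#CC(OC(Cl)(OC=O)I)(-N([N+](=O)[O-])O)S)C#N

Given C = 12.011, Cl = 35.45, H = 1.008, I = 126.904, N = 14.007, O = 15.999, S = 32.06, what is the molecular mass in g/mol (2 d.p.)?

Molecular formula: C6H3ClIN3O6S.
M = 6×12.011 + 1×35.45 + 3×1.008 + 1×126.904 + 3×14.007 + 6×15.999 + 1×32.06 = 407.52 g/mol.

407.52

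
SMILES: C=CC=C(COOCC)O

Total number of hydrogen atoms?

12

Hydrogens are implicit in SMILES; fill each atom to its normal valence:
  3 × C: 2 H each → 6
  2 × C: 1 H each → 2
  2 × O: no H
  1 × C: 3 H
  1 × C: no H
  1 × O: 1 H
  Total hydrogens = 12.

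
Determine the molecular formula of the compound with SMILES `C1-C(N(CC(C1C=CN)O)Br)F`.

Heavy atoms from the SMILES: 1 Br, 7 C, 1 F, 2 N, 1 O.
Implicit hydrogens by atom environment:
  5 × C: 1 H each → 5
  2 × C: 2 H each → 4
  1 × Br: no H
  1 × F: no H
  1 × N: 2 H
  1 × N: no H
  1 × O: 1 H
  Total hydrogens = 12.
Molecular formula: C7H12BrFN2O

C7H12BrFN2O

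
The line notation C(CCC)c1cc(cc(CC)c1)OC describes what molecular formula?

Heavy atoms from the SMILES: 13 C, 1 O.
Implicit hydrogens by atom environment:
  4 × C: 2 H each → 8
  3 × C: 3 H each → 9
  3 × C (aromatic): 1 H each → 3
  3 × C (aromatic): no H
  1 × O: no H
  Total hydrogens = 20.
Molecular formula: C13H20O

C13H20O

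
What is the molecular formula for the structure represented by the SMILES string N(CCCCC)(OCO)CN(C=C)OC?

Heavy atoms from the SMILES: 10 C, 2 N, 3 O.
Implicit hydrogens by atom environment:
  7 × C: 2 H each → 14
  2 × C: 3 H each → 6
  2 × N: no H
  2 × O: no H
  1 × C: 1 H
  1 × O: 1 H
  Total hydrogens = 22.
Molecular formula: C10H22N2O3

C10H22N2O3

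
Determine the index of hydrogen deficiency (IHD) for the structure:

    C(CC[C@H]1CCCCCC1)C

1

Molecular formula from the SMILES: C11H22.
DoU = (2C + 2 + N − H − X)/2 = (2·11 + 2 + 0 − 22 − 0)/2 = 2/2 = 1.
(Structurally: 1 ring(s) + 0 π bond(s) = 1.)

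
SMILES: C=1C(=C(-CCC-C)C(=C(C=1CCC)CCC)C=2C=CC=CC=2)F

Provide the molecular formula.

Heavy atoms from the SMILES: 22 C, 1 F.
Implicit hydrogens by atom environment:
  7 × C: 2 H each → 14
  6 × C (aromatic): 1 H each → 6
  6 × C (aromatic): no H
  3 × C: 3 H each → 9
  1 × F: no H
  Total hydrogens = 29.
Molecular formula: C22H29F

C22H29F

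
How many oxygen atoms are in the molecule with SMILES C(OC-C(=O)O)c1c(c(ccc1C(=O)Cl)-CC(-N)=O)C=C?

The symbol for oxygen appears 5 times in the SMILES.

5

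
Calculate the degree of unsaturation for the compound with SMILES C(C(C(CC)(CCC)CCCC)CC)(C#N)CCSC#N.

Molecular formula from the SMILES: C18H32N2S.
DoU = (2C + 2 + N − H − X)/2 = (2·18 + 2 + 2 − 32 − 0)/2 = 8/2 = 4.
(Structurally: 0 ring(s) + 4 π bond(s) = 4.)

4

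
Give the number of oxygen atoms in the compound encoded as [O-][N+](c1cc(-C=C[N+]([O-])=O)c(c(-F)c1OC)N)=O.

5

The symbol for oxygen appears 5 times in the SMILES.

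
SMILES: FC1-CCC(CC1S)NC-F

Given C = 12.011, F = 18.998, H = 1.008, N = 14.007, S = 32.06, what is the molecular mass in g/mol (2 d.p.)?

Molecular formula: C7H13F2NS.
M = 7×12.011 + 2×18.998 + 13×1.008 + 1×14.007 + 1×32.06 = 181.24 g/mol.

181.24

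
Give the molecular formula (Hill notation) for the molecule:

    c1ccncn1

Heavy atoms from the SMILES: 4 C, 2 N.
Implicit hydrogens by atom environment:
  4 × C (aromatic): 1 H each → 4
  2 × N (aromatic): no H
  Total hydrogens = 4.
Molecular formula: C4H4N2

C4H4N2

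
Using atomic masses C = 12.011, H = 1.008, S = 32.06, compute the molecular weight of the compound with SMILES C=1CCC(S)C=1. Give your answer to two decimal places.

Molecular formula: C5H8S.
M = 5×12.011 + 8×1.008 + 1×32.06 = 100.18 g/mol.

100.18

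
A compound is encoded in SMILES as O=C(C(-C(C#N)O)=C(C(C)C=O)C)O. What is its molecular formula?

Heavy atoms from the SMILES: 9 C, 1 N, 4 O.
Implicit hydrogens by atom environment:
  4 × C: no H
  3 × C: 1 H each → 3
  2 × C: 3 H each → 6
  2 × O: 1 H each → 2
  2 × O: no H
  1 × N: no H
  Total hydrogens = 11.
Molecular formula: C9H11NO4

C9H11NO4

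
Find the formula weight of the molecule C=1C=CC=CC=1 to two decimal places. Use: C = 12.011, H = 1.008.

Molecular formula: C6H6.
M = 6×12.011 + 6×1.008 = 78.11 g/mol.

78.11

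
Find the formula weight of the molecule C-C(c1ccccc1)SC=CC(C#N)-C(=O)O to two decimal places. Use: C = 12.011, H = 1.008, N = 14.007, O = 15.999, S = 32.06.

Molecular formula: C13H13NO2S.
M = 13×12.011 + 13×1.008 + 1×14.007 + 2×15.999 + 1×32.06 = 247.31 g/mol.

247.31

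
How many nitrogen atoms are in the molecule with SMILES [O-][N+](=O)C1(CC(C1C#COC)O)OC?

1

The symbol for nitrogen appears 1 time in the SMILES.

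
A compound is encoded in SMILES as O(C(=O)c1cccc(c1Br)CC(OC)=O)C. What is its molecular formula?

C11H11BrO4

Heavy atoms from the SMILES: 1 Br, 11 C, 4 O.
Implicit hydrogens by atom environment:
  4 × O: no H
  3 × C (aromatic): 1 H each → 3
  3 × C (aromatic): no H
  2 × C: 3 H each → 6
  2 × C: no H
  1 × Br: no H
  1 × C: 2 H
  Total hydrogens = 11.
Molecular formula: C11H11BrO4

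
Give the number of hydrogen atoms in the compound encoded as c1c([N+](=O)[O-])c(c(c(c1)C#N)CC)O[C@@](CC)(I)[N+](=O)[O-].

12

Hydrogens are implicit in SMILES; fill each atom to its normal valence:
  4 × C (aromatic): no H
  3 × O: no H
  2 × C: 3 H each → 6
  2 × C: 2 H each → 4
  2 × C (aromatic): 1 H each → 2
  2 × C: no H
  2 × N (charge +1): no H
  2 × O (charge -1): no H
  1 × I: no H
  1 × N: no H
  Total hydrogens = 12.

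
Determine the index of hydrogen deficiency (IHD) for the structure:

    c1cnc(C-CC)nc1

4

Molecular formula from the SMILES: C7H10N2.
DoU = (2C + 2 + N − H − X)/2 = (2·7 + 2 + 2 − 10 − 0)/2 = 8/2 = 4.
(Structurally: 1 ring(s) + 3 π bond(s) = 4.)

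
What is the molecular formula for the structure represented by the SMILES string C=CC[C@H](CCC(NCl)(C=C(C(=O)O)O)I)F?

C10H14ClFINO3

Heavy atoms from the SMILES: 10 C, 1 Cl, 1 F, 1 I, 1 N, 3 O.
Implicit hydrogens by atom environment:
  4 × C: 2 H each → 8
  3 × C: 1 H each → 3
  3 × C: no H
  2 × O: 1 H each → 2
  1 × Cl: no H
  1 × F: no H
  1 × I: no H
  1 × N: 1 H
  1 × O: no H
  Total hydrogens = 14.
Molecular formula: C10H14ClFINO3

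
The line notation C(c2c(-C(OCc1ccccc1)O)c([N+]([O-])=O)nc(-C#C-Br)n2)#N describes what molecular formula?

C15H9BrN4O4

Heavy atoms from the SMILES: 1 Br, 15 C, 4 N, 4 O.
Implicit hydrogens by atom environment:
  5 × C (aromatic): 1 H each → 5
  5 × C (aromatic): no H
  3 × C: no H
  2 × N (aromatic): no H
  2 × O: no H
  1 × Br: no H
  1 × C: 2 H
  1 × C: 1 H
  1 × N: no H
  1 × N (charge +1): no H
  1 × O: 1 H
  1 × O (charge -1): no H
  Total hydrogens = 9.
Molecular formula: C15H9BrN4O4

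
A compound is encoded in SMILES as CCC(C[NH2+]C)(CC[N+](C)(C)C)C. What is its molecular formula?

[C11H28N2]2+

Heavy atoms from the SMILES: 11 C, 2 N.
Implicit hydrogens by atom environment:
  6 × C: 3 H each → 18
  4 × C: 2 H each → 8
  1 × C: no H
  1 × N (charge +1): 2 H
  1 × N (charge +1): no H
  Total hydrogens = 28.
Net charge +2.
Molecular formula: [C11H28N2]2+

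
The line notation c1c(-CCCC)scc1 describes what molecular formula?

Heavy atoms from the SMILES: 8 C, 1 S.
Implicit hydrogens by atom environment:
  3 × C: 2 H each → 6
  3 × C (aromatic): 1 H each → 3
  1 × C: 3 H
  1 × C (aromatic): no H
  1 × S (aromatic): no H
  Total hydrogens = 12.
Molecular formula: C8H12S

C8H12S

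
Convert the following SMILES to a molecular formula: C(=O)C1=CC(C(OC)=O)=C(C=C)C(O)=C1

Heavy atoms from the SMILES: 11 C, 4 O.
Implicit hydrogens by atom environment:
  4 × C (aromatic): no H
  3 × O: no H
  2 × C (aromatic): 1 H each → 2
  2 × C: 1 H each → 2
  1 × C: 3 H
  1 × C: 2 H
  1 × C: no H
  1 × O: 1 H
  Total hydrogens = 10.
Molecular formula: C11H10O4

C11H10O4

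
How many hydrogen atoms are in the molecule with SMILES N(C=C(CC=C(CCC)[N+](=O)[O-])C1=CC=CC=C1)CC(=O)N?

Hydrogens are implicit in SMILES; fill each atom to its normal valence:
  5 × C (aromatic): 1 H each → 5
  4 × C: 2 H each → 8
  3 × C: no H
  2 × C: 1 H each → 2
  2 × O: no H
  1 × C: 3 H
  1 × C (aromatic): no H
  1 × N: 2 H
  1 × N: 1 H
  1 × N (charge +1): no H
  1 × O (charge -1): no H
  Total hydrogens = 21.

21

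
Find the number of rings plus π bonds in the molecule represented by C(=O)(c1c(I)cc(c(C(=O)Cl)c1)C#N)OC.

8

Molecular formula from the SMILES: C10H5ClINO3.
DoU = (2C + 2 + N − H − X)/2 = (2·10 + 2 + 1 − 5 − 2)/2 = 16/2 = 8.
(Structurally: 1 ring(s) + 7 π bond(s) = 8.)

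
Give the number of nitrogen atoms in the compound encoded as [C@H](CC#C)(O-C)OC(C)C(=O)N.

1

The symbol for nitrogen appears 1 time in the SMILES.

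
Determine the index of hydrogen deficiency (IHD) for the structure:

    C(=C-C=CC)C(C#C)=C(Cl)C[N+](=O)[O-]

Molecular formula from the SMILES: C10H10ClNO2.
DoU = (2C + 2 + N − H − X)/2 = (2·10 + 2 + 1 − 10 − 1)/2 = 12/2 = 6.
(Structurally: 0 ring(s) + 6 π bond(s) = 6.)

6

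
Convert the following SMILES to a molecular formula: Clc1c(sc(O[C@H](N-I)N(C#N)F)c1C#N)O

C7H3ClFIN4O2S

Heavy atoms from the SMILES: 7 C, 1 Cl, 1 F, 1 I, 4 N, 2 O, 1 S.
Implicit hydrogens by atom environment:
  4 × C (aromatic): no H
  3 × N: no H
  2 × C: no H
  1 × C: 1 H
  1 × Cl: no H
  1 × F: no H
  1 × I: no H
  1 × N: 1 H
  1 × O: 1 H
  1 × O: no H
  1 × S (aromatic): no H
  Total hydrogens = 3.
Molecular formula: C7H3ClFIN4O2S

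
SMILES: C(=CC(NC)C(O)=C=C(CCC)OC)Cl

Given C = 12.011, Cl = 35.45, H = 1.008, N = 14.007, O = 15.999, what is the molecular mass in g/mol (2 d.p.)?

Molecular formula: C11H18ClNO2.
M = 11×12.011 + 1×35.45 + 18×1.008 + 1×14.007 + 2×15.999 = 231.72 g/mol.

231.72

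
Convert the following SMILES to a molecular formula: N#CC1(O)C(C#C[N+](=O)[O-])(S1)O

Heavy atoms from the SMILES: 5 C, 2 N, 4 O, 1 S.
Implicit hydrogens by atom environment:
  5 × C: no H
  2 × O: 1 H each → 2
  1 × N: no H
  1 × N (charge +1): no H
  1 × O: no H
  1 × O (charge -1): no H
  1 × S: no H
  Total hydrogens = 2.
Molecular formula: C5H2N2O4S

C5H2N2O4S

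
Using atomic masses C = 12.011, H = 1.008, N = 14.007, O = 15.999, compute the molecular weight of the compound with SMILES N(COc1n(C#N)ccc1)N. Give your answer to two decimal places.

152.16

Molecular formula: C6H8N4O.
M = 6×12.011 + 8×1.008 + 4×14.007 + 1×15.999 = 152.16 g/mol.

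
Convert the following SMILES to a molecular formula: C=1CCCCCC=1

C7H12

Heavy atoms from the SMILES: 7 C.
Implicit hydrogens by atom environment:
  5 × C: 2 H each → 10
  2 × C: 1 H each → 2
  Total hydrogens = 12.
Molecular formula: C7H12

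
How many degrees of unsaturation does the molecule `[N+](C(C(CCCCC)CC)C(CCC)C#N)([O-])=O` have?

Molecular formula from the SMILES: C14H26N2O2.
DoU = (2C + 2 + N − H − X)/2 = (2·14 + 2 + 2 − 26 − 0)/2 = 6/2 = 3.
(Structurally: 0 ring(s) + 3 π bond(s) = 3.)

3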